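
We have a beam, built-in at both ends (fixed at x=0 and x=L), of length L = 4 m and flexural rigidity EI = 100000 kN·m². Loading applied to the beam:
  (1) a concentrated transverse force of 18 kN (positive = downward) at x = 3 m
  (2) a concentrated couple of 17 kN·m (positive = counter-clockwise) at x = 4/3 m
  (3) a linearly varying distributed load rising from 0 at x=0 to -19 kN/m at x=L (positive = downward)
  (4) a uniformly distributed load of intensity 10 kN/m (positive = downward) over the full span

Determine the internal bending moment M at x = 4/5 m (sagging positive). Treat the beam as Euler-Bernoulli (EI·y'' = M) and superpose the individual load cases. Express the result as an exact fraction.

M(4/5) = 12881/3000 kN·m

Load 1 — point force P=18 kN at a=3 m (b=L-a=1):
  M_1 = Pb²(3a+b)x/L³ - Pab²/L²  [x≤a] = 18·1²·(3·3+1)·(4/5)/4³ - 18·3·1²/4² = -9/8 kN·m
Load 2 — applied couple M₀=17 kN·m at a=4/3 m (b=L-a=8/3):
  M_2 = R_Ax - M_A  [x≤a] with R_A=17/3, M_A=0 = (17/3)·(4/5) - 0 = 68/15 kN·m
Load 3 — triangular load w₀=-19 kN/m (0→w₀ over full span):
  M_3 = 3w₀Lx/20 - w₀L²/30 - w₀x³/(6L) = 3·(-19)·4·(4/5)/20 - (-19)·4²/30 - (-19)·(4/5)³/(6·4) = 532/375 kN·m
Load 4 — uniform load w=10 kN/m over full span:
  M_4 = wLx/2 - wL²/12 - wx²/2 = 10·4·(4/5)/2 - 10·4²/12 - 10·(4/5)²/2 = -8/15 kN·m
Superposition: M = Σ M_i = 12881/3000 kN·m ≈ 4.293667 kN·m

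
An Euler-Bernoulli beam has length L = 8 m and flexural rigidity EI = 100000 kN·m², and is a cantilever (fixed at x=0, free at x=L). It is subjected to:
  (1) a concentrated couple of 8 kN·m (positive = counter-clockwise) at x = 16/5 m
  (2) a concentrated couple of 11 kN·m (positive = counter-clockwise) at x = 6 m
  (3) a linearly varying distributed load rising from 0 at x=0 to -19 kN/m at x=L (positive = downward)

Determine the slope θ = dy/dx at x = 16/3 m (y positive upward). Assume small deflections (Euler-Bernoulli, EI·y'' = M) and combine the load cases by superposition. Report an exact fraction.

θ(16/3) = 94559/7593750 rad

Load 1 — applied couple M₀=8 kN·m at a=16/5 m (b=L-a=24/5):
  θ_1 = M₀a/EI  [x>a] = 8·(16/5)/100000 = 4/15625 rad
Load 2 — applied couple M₀=11 kN·m at a=6 m (b=L-a=2):
  θ_2 = M₀x/EI  [x≤a] = 11·(16/3)/100000 = 11/18750 rad
Load 3 — triangular load w₀=-19 kN/m (0→w₀ over full span):
  θ_3 = (w₀Lx²/4-w₀L²x/3-w₀x⁴/(24L))/EI = ((-19)·8·(16/3)²/4-(-19)·8²·(16/3)/3-(-19)·(16/3)⁴/(24·8))/100000 = 8816/759375 rad
Superposition: θ = Σ θ_i = 94559/7593750 rad ≈ 0.012452 rad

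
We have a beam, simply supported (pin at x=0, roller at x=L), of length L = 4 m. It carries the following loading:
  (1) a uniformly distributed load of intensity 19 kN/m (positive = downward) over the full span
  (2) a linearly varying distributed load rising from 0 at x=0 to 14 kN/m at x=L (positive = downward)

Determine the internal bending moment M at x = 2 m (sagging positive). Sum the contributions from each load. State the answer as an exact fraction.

M(2) = 52 kN·m

Load 1 — uniform load w=19 kN/m over full span:
  M_1 = wx(L-x)/2 = 19·2·(4-2)/2 = 38 kN·m
Load 2 — triangular load w₀=14 kN/m (0→w₀ over full span):
  M_2 = w₀Lx/6 - w₀x³/(6L) = 14·4·2/6 - 14·2³/(6·4) = 14 kN·m
Superposition: M = Σ M_i = 52 kN·m ≈ 52.000000 kN·m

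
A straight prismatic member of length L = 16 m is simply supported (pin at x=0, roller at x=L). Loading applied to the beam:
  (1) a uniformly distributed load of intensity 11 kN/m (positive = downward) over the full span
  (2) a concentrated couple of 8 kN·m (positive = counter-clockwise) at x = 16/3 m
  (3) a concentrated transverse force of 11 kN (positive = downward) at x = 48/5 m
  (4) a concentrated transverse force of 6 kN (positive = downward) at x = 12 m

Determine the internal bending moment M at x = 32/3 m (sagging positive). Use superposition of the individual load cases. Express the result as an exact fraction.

Load 1 — uniform load w=11 kN/m over full span:
  M_1 = wx(L-x)/2 = 11·(32/3)·(16-(32/3))/2 = 2816/9 kN·m
Load 2 — applied couple M₀=8 kN·m at a=16/3 m (b=L-a=32/3):
  M_2 = M₀x/L - M₀  [x>a] = 8·(32/3)/16 - 8 = -8/3 kN·m
Load 3 — point force P=11 kN at a=48/5 m (b=L-a=32/5):
  M_3 = Pa(L-x)/L  [x>a] = 11·(48/5)·(16-(32/3))/16 = 176/5 kN·m
Load 4 — point force P=6 kN at a=12 m (b=L-a=4):
  M_4 = Pbx/L  [x≤a] = 6·4·(32/3)/16 = 16 kN·m
Superposition: M = Σ M_i = 16264/45 kN·m ≈ 361.422222 kN·m

M(32/3) = 16264/45 kN·m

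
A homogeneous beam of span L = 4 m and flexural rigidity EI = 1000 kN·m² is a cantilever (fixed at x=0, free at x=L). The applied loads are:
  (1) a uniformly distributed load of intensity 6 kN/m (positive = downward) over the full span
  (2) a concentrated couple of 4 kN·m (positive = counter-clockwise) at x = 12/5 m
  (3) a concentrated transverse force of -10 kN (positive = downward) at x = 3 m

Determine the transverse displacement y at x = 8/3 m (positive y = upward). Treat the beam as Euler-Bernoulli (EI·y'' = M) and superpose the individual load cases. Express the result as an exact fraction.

Load 1 — uniform load w=6 kN/m over full span:
  y_1 = -wx²(x²-4Lx+6L²)/(24EI) = -6·(8/3)²·((8/3)²-4·4·(8/3)+6·4²)/(24·1000) = -1088/10125 m
Load 2 — applied couple M₀=4 kN·m at a=12/5 m (b=L-a=8/5):
  y_2 = M₀a(2x-a)/(2EI)  [x>a] = 4·(12/5)·(2·(8/3)-(12/5))/(2·1000) = 44/3125 m
Load 3 — point force P=-10 kN at a=3 m (b=L-a=1):
  y_3 = -Px²(3a-x)/(6EI)  [x≤a] = -(-10)·(8/3)²·(3·3-(8/3))/(6·1000) = 152/2025 m
Superposition: y = Σ y_i = -4636/253125 m ≈ -0.018315 m

y(8/3) = -4636/253125 m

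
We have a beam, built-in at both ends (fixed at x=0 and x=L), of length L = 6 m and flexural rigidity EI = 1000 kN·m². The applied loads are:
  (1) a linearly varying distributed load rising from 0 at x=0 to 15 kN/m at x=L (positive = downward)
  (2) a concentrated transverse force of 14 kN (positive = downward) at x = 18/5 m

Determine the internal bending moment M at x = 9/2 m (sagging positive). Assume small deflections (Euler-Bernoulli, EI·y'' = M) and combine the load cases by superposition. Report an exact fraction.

M(9/2) = 25173/4000 kN·m

Load 1 — triangular load w₀=15 kN/m (0→w₀ over full span):
  M_1 = 3w₀Lx/20 - w₀L²/30 - w₀x³/(6L) = 3·15·6·(9/2)/20 - 15·6²/30 - 15·(9/2)³/(6·6) = 153/32 kN·m
Load 2 — point force P=14 kN at a=18/5 m (b=L-a=12/5):
  M_2 = Pa²(a+3b)(L-x)/L³ - Pa²b/L²  [x>a] = 14·(18/5)²·((18/5)+3·(12/5))·(6-(9/2))/6³ - 14·(18/5)²·(12/5)/6² = 189/125 kN·m
Superposition: M = Σ M_i = 25173/4000 kN·m ≈ 6.293250 kN·m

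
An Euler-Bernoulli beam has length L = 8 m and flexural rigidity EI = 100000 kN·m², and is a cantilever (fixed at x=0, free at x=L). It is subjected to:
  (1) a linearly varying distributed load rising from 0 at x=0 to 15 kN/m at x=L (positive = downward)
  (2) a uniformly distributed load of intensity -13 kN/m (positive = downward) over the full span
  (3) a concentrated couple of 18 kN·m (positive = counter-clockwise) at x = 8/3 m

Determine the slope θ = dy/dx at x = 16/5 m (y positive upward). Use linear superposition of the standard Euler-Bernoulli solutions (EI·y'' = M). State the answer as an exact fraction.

θ(16/5) = 4517/2343750 rad

Load 1 — triangular load w₀=15 kN/m (0→w₀ over full span):
  θ_1 = (w₀Lx²/4-w₀L²x/3-w₀x⁴/(24L))/EI = (15·8·(16/5)²/4-15·8²·(16/5)/3-15·(16/5)⁴/(24·8))/100000 = -2832/390625 rad
Load 2 — uniform load w=-13 kN/m over full span:
  θ_2 = -wx(x²-3Lx+3L²)/(6EI) = -(-13)·(16/5)·((16/5)²-3·8·(16/5)+3·8²)/(6·100000) = 10192/1171875 rad
Load 3 — applied couple M₀=18 kN·m at a=8/3 m (b=L-a=16/3):
  θ_3 = M₀a/EI  [x>a] = 18·(8/3)/100000 = 3/6250 rad
Superposition: θ = Σ θ_i = 4517/2343750 rad ≈ 0.001927 rad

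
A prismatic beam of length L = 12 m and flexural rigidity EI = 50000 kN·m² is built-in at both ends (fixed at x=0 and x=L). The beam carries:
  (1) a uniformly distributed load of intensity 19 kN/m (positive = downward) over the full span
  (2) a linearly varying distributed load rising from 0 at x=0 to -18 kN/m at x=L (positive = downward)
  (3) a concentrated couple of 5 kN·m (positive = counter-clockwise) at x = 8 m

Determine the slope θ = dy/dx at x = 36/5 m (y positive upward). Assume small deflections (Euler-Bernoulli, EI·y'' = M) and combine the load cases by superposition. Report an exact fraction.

Load 1 — uniform load w=19 kN/m over full span:
  θ_1 = -wx(L-x)(L-2x)/(12EI) = -19·(36/5)·(12-(36/5))·(12-2·(36/5))/(12·50000) = 1026/390625 rad
Load 2 — triangular load w₀=-18 kN/m (0→w₀ over full span):
  θ_2 = -w₀(2x(L-x)(L-2x)(x+2L)+x²(L-x)²)/(120LEI) = -(-18)·(2·(36/5)·(12-(36/5))·(12-2·(36/5))·((36/5)+2·12)+(36/5)²·(12-(36/5))²)/(120·12·50000) = -1944/1953125 rad
Load 3 — applied couple M₀=5 kN·m at a=8 m (b=L-a=4):
  θ_3 = (R_Ax²/2 - M_Ax)/EI  [x≤a] with R_A=5/9, M_A=5/3 = ((5/9)·(36/5)²/2 - (5/3)·(36/5))/50000 = 3/62500 rad
Superposition: θ = Σ θ_i = 13119/7812500 rad ≈ 0.001679 rad

θ(36/5) = 13119/7812500 rad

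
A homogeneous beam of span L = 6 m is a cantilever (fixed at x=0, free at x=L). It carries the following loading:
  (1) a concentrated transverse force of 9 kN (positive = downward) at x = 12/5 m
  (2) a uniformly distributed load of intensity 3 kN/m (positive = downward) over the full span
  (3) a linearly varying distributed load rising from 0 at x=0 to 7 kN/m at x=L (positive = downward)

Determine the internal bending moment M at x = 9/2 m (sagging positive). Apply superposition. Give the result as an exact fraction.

M(9/2) = -339/32 kN·m

Load 1 — point force P=9 kN at a=12/5 m (b=L-a=18/5):
  M_1 = 0  [x>a] = 0 kN·m
Load 2 — uniform load w=3 kN/m over full span:
  M_2 = -w(L-x)²/2 = -3·(6-(9/2))²/2 = -27/8 kN·m
Load 3 — triangular load w₀=7 kN/m (0→w₀ over full span):
  M_3 = w₀Lx/2 - w₀L²/3 - w₀x³/(6L) = 7·6·(9/2)/2 - 7·6²/3 - 7·(9/2)³/(6·6) = -231/32 kN·m
Superposition: M = Σ M_i = -339/32 kN·m ≈ -10.593750 kN·m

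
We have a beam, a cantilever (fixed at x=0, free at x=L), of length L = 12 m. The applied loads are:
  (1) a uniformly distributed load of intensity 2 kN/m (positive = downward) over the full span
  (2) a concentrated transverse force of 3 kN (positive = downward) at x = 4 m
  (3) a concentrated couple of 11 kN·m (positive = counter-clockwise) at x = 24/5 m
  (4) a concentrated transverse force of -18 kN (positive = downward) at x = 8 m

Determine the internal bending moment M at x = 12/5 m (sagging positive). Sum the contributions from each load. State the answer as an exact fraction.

Load 1 — uniform load w=2 kN/m over full span:
  M_1 = -w(L-x)²/2 = -2·(12-(12/5))²/2 = -2304/25 kN·m
Load 2 — point force P=3 kN at a=4 m (b=L-a=8):
  M_2 = -P(a-x)  [x≤a] = -3·(4-(12/5)) = -24/5 kN·m
Load 3 — applied couple M₀=11 kN·m at a=24/5 m (b=L-a=36/5):
  M_3 = M₀  [x≤a] = 11 = 11 kN·m
Load 4 — point force P=-18 kN at a=8 m (b=L-a=4):
  M_4 = -P(a-x)  [x≤a] = -(-18)·(8-(12/5)) = 504/5 kN·m
Superposition: M = Σ M_i = 371/25 kN·m ≈ 14.840000 kN·m

M(12/5) = 371/25 kN·m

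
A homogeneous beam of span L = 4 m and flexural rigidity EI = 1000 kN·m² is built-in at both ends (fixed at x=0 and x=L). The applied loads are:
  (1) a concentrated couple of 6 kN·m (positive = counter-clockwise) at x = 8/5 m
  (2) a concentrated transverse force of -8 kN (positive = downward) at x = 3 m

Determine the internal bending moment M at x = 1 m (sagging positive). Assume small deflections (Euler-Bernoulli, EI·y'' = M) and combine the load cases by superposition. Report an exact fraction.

Load 1 — applied couple M₀=6 kN·m at a=8/5 m (b=L-a=12/5):
  M_1 = R_Ax - M_A  [x≤a] with R_A=54/25, M_A=18/25 = (54/25)·1 - (18/25) = 36/25 kN·m
Load 2 — point force P=-8 kN at a=3 m (b=L-a=1):
  M_2 = Pb²(3a+b)x/L³ - Pab²/L²  [x≤a] = (-8)·1²·(3·3+1)·1/4³ - (-8)·3·1²/4² = 1/4 kN·m
Superposition: M = Σ M_i = 169/100 kN·m ≈ 1.690000 kN·m

M(1) = 169/100 kN·m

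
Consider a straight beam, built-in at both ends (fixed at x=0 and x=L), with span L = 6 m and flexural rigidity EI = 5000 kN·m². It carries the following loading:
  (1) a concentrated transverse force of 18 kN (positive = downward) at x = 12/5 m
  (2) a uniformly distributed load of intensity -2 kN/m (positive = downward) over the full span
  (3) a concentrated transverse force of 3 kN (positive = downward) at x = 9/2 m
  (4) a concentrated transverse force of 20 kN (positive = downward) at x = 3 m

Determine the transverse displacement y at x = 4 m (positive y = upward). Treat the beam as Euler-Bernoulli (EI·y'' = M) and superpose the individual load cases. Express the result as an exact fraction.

y(4) = -38057/7500000 m

Load 1 — point force P=18 kN at a=12/5 m (b=L-a=18/5):
  y_1 = -Pa²(L-x)²(3bL-(3b+a)(L-x))/(6L³EI)  [x>a] = -18·(12/5)²·(6-4)²·(3·(18/5)·6-(3·(18/5)+(12/5))·(6-4))/(6·6³·5000) = -192/78125 m
Load 2 — uniform load w=-2 kN/m over full span:
  y_2 = -wx²(L-x)²/(24EI) = -(-2)·4²·(6-4)²/(24·5000) = 2/1875 m
Load 3 — point force P=3 kN at a=9/2 m (b=L-a=3/2):
  y_3 = -Pb²x²(3aL-(3a+b)x)/(6L³EI)  [x≤a] = -3·(3/2)²·4²·(3·(9/2)·6-(3·(9/2)+(3/2))·4)/(6·6³·5000) = -7/20000 m
Load 4 — point force P=20 kN at a=3 m (b=L-a=3):
  y_4 = -Pa²(L-x)²(3bL-(3b+a)(L-x))/(6L³EI)  [x>a] = -20·3²·(6-4)²·(3·3·6-(3·3+3)·(6-4))/(6·6³·5000) = -1/300 m
Superposition: y = Σ y_i = -38057/7500000 m ≈ -0.005074 m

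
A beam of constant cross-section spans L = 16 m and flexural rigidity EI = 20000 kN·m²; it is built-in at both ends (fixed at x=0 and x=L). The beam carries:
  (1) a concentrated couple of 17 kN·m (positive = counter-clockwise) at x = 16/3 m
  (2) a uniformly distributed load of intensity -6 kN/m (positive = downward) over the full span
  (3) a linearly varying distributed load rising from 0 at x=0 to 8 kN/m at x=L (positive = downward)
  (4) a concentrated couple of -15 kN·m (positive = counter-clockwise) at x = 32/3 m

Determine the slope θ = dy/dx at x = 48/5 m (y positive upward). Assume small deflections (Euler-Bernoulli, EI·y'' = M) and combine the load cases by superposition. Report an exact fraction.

θ(48/5) = -7351/2343750 rad

Load 1 — applied couple M₀=17 kN·m at a=16/3 m (b=L-a=32/3):
  θ_1 = (R_Ax²/2 - M_Ax - M₀(x-a))/EI  [x>a] with R_A=17/12, M_A=0 = ((17/12)·(48/5)²/2 - 0·(48/5) - 17·((48/5)-(16/3)))/20000 = -17/46875 rad
Load 2 — uniform load w=-6 kN/m over full span:
  θ_2 = -wx(L-x)(L-2x)/(12EI) = -(-6)·(48/5)·(16-(48/5))·(16-2·(48/5))/(12·20000) = -384/78125 rad
Load 3 — triangular load w₀=8 kN/m (0→w₀ over full span):
  θ_3 = -w₀(2x(L-x)(L-2x)(x+2L)+x²(L-x)²)/(120LEI) = -8·(2·(48/5)·(16-(48/5))·(16-2·(48/5))·((48/5)+2·16)+(48/5)²·(16-(48/5))²)/(120·16·20000) = 1024/390625 rad
Load 4 — applied couple M₀=-15 kN·m at a=32/3 m (b=L-a=16/3):
  θ_4 = (R_Ax²/2 - M_Ax)/EI  [x≤a] with R_A=-5/4, M_A=-5 = ((-5/4)·(48/5)²/2 - (-5)·(48/5))/20000 = -3/6250 rad
Superposition: θ = Σ θ_i = -7351/2343750 rad ≈ -0.003136 rad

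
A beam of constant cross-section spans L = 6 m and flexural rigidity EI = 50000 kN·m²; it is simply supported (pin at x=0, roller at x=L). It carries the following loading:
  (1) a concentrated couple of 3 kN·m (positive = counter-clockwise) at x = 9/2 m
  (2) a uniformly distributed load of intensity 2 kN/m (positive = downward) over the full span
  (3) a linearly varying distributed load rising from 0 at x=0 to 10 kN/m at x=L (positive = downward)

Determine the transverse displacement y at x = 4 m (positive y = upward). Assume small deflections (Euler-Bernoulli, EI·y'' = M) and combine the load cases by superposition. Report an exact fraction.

y(4) = -787/360000 m

Load 1 — applied couple M₀=3 kN·m at a=9/2 m (b=L-a=3/2):
  y_1 = (M₀x³/(6L)+C₁x)/EI  [x≤a] with C₁=M₀(3b²-L²)/(6L)=-39/16 = (3·4³/(6·6)+(-39/16)·4)/50000 = -53/600000 m
Load 2 — uniform load w=2 kN/m over full span:
  y_2 = -wx(L³-2Lx²+x³)/(24EI) = -2·4·(6³-2·6·4²+4³)/(24·50000) = -11/18750 m
Load 3 — triangular load w₀=10 kN/m (0→w₀ over full span):
  y_3 = -w₀x(7L⁴-10L²x²+3x⁴)/(360LEI) = -10·4·(7·6⁴-10·6²·4²+3·4⁴)/(360·6·50000) = -17/11250 m
Superposition: y = Σ y_i = -787/360000 m ≈ -0.002186 m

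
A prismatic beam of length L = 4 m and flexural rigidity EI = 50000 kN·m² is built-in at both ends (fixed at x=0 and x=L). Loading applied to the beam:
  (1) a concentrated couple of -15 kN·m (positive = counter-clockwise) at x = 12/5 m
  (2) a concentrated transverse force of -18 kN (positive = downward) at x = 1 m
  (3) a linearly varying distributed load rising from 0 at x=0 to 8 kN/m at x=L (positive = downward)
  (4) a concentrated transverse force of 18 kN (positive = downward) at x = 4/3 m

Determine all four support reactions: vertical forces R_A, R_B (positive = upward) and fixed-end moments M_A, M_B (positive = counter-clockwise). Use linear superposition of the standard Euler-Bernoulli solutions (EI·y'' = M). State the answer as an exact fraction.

R_A = -589/240 kN, M_A = 1/120 kN·m, R_B = 4429/240 kN, M_B = -1219/120 kN·m

Load 1 — applied couple M₀=-15 kN·m at a=12/5 m (b=L-a=8/5):
  R_A = 6M₀ab/L³ = 6·(-15)·(12/5)·(8/5)/4³ = -27/5 kN
  M_A = M₀b(2a-b)/L² = (-15)·(8/5)·(2·(12/5)-(8/5))/4² = -24/5 kN·m
  R_B = -6M₀ab/L³ = -6·(-15)·(12/5)·(8/5)/4³ = 27/5 kN
  M_B = M₀a(2b-a)/L² = (-15)·(12/5)·(2·(8/5)-(12/5))/4² = -9/5 kN·m
Load 2 — point force P=-18 kN at a=1 m (b=L-a=3):
  R_A = Pb²(3a+b)/L³ = (-18)·3²·(3·1+3)/4³ = -243/16 kN
  M_A = Pab²/L² = (-18)·1·3²/4² = -81/8 kN·m
  R_B = Pa²(a+3b)/L³ = (-18)·1²·(1+3·3)/4³ = -45/16 kN
  M_B = -Pa²b/L² = -(-18)·1²·3/4² = 27/8 kN·m
Load 3 — triangular load w₀=8 kN/m (0→w₀ over full span):
  R_A = 3w₀L/20 = 3·8·4/20 = 24/5 kN
  M_A = w₀L²/30 = 8·4²/30 = 64/15 kN·m
  R_B = 7w₀L/20 = 7·8·4/20 = 56/5 kN
  M_B = -w₀L²/20 = -8·4²/20 = -32/5 kN·m
Load 4 — point force P=18 kN at a=4/3 m (b=L-a=8/3):
  R_A = Pb²(3a+b)/L³ = 18·(8/3)²·(3·(4/3)+(8/3))/4³ = 40/3 kN
  M_A = Pab²/L² = 18·(4/3)·(8/3)²/4² = 32/3 kN·m
  R_B = Pa²(a+3b)/L³ = 18·(4/3)²·((4/3)+3·(8/3))/4³ = 14/3 kN
  M_B = -Pa²b/L² = -18·(4/3)²·(8/3)/4² = -16/3 kN·m
Superposition: R_A = -589/240 kN, M_A = 1/120 kN·m, R_B = 4429/240 kN, M_B = -1219/120 kN·m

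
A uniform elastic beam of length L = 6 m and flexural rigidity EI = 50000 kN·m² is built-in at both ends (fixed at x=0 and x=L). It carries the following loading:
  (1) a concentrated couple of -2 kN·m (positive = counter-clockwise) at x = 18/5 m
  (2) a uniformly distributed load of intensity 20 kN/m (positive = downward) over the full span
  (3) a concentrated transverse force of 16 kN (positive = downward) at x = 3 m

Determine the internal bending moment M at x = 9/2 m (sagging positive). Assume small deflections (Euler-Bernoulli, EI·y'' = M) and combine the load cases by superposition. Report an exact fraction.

M(9/2) = 399/50 kN·m

Load 1 — applied couple M₀=-2 kN·m at a=18/5 m (b=L-a=12/5):
  M_1 = R_Ax - M_A - M₀  [x>a] with R_A=-12/25, M_A=-16/25 = (-12/25)·(9/2) - (-16/25) - (-2) = 12/25 kN·m
Load 2 — uniform load w=20 kN/m over full span:
  M_2 = wLx/2 - wL²/12 - wx²/2 = 20·6·(9/2)/2 - 20·6²/12 - 20·(9/2)²/2 = 15/2 kN·m
Load 3 — point force P=16 kN at a=3 m (b=L-a=3):
  M_3 = Pa²(a+3b)(L-x)/L³ - Pa²b/L²  [x>a] = 16·3²·(3+3·3)·(6-(9/2))/6³ - 16·3²·3/6² = 0 kN·m
Superposition: M = Σ M_i = 399/50 kN·m ≈ 7.980000 kN·m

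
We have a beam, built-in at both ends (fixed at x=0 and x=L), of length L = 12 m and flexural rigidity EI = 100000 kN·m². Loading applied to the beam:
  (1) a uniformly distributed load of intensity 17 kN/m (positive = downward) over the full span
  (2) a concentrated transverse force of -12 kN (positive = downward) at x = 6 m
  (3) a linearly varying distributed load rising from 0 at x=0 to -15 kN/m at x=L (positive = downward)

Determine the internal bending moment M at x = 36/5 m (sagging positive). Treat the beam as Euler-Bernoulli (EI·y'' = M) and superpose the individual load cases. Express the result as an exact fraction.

M(36/5) = 858/25 kN·m

Load 1 — uniform load w=17 kN/m over full span:
  M_1 = wLx/2 - wL²/12 - wx²/2 = 17·12·(36/5)/2 - 17·12²/12 - 17·(36/5)²/2 = 2244/25 kN·m
Load 2 — point force P=-12 kN at a=6 m (b=L-a=6):
  M_2 = Pa²(a+3b)(L-x)/L³ - Pa²b/L²  [x>a] = (-12)·6²·(6+3·6)·(12-(36/5))/12³ - (-12)·6²·6/12² = -54/5 kN·m
Load 3 — triangular load w₀=-15 kN/m (0→w₀ over full span):
  M_3 = 3w₀Lx/20 - w₀L²/30 - w₀x³/(6L) = 3·(-15)·12·(36/5)/20 - (-15)·12²/30 - (-15)·(36/5)³/(6·12) = -1116/25 kN·m
Superposition: M = Σ M_i = 858/25 kN·m ≈ 34.320000 kN·m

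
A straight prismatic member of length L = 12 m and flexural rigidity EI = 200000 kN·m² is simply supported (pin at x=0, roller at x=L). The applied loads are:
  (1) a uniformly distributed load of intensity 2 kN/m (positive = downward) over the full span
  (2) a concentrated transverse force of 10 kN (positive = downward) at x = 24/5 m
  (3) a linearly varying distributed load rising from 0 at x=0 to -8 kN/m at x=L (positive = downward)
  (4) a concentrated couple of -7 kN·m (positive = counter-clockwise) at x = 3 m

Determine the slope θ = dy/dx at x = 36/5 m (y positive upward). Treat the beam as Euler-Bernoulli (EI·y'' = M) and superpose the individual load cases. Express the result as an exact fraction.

Load 1 — uniform load w=2 kN/m over full span:
  θ_1 = -w(L³-6Lx²+4x³)/(24EI) = -2·(12³-6·12·(36/5)²+4·(36/5)³)/(24·200000) = 333/1562500 rad
Load 2 — point force P=10 kN at a=24/5 m (b=L-a=36/5):
  θ_2 = -Pa(2L²-6Lx+3x²+a²)/(6LEI)  [x>a] = -10·(24/5)·(2·12²-6·12·(36/5)+3·(36/5)²+(24/5)²)/(6·12·200000) = 27/156250 rad
Load 3 — triangular load w₀=-8 kN/m (0→w₀ over full span):
  θ_3 = -w₀(7L⁴-30L²x²+15x⁴)/(360LEI) = -(-8)·(7·12⁴-30·12²·(36/5)²+15·(36/5)⁴)/(360·12·200000) = -696/1953125 rad
Load 4 — applied couple M₀=-7 kN·m at a=3 m (b=L-a=9):
  θ_4 = (M₀x²/(2L)-M₀(x-a)+C₁)/EI  [x>a] with C₁=M₀(3b²-L²)/(6L)=-77/8 = ((-7)·(36/5)²/(2·12)-(-7)·((36/5)-3)+(-77/8))/200000 = 931/40000000 rad
Superposition: θ = Σ θ_i = 52843/1000000000 rad ≈ 0.000053 rad

θ(36/5) = 52843/1000000000 rad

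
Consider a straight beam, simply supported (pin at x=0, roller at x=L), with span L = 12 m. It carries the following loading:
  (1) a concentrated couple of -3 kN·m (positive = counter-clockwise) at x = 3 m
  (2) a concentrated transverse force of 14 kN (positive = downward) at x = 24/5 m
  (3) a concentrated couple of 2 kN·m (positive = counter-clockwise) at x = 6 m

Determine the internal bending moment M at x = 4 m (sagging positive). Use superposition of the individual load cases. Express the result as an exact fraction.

M(4) = 544/15 kN·m

Load 1 — applied couple M₀=-3 kN·m at a=3 m (b=L-a=9):
  M_1 = M₀x/L - M₀  [x>a] = (-3)·4/12 - (-3) = 2 kN·m
Load 2 — point force P=14 kN at a=24/5 m (b=L-a=36/5):
  M_2 = Pbx/L  [x≤a] = 14·(36/5)·4/12 = 168/5 kN·m
Load 3 — applied couple M₀=2 kN·m at a=6 m (b=L-a=6):
  M_3 = M₀x/L  [x≤a] = 2·4/12 = 2/3 kN·m
Superposition: M = Σ M_i = 544/15 kN·m ≈ 36.266667 kN·m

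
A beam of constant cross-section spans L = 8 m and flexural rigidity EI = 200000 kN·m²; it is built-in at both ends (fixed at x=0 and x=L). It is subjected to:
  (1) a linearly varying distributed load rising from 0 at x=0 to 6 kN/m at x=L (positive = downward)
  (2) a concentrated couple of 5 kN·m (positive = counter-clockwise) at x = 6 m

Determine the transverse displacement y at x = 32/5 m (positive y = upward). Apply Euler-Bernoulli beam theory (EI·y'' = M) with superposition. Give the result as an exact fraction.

y(32/5) = -127813/1562500000 m

Load 1 — triangular load w₀=6 kN/m (0→w₀ over full span):
  y_1 = -w₀x²(L-x)²(x+2L)/(120LEI) = -6·(32/5)²·(8-(32/5))²·((32/5)+2·8)/(120·8·200000) = -3584/48828125 m
Load 2 — applied couple M₀=5 kN·m at a=6 m (b=L-a=2):
  y_2 = (R_Ax³/6 - M_Ax²/2 - M₀(x-a)²/2)/EI  [x>a] with R_A=45/64, M_A=25/16 = ((45/64)·(32/5)³/6 - (25/16)·(32/5)²/2 - 5·((32/5)-6)²/2)/200000 = -21/2500000 m
Superposition: y = Σ y_i = -127813/1562500000 m ≈ -0.000082 m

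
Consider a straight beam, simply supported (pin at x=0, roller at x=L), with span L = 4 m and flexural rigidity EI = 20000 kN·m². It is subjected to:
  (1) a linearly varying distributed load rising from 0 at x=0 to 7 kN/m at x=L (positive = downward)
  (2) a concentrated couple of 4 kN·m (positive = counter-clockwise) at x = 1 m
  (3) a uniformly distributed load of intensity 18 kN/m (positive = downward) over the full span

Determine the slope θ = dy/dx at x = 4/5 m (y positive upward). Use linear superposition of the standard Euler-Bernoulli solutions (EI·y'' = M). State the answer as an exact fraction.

θ(4/5) = -484991/225000000 rad

Load 1 — triangular load w₀=7 kN/m (0→w₀ over full span):
  θ_1 = -w₀(7L⁴-30L²x²+15x⁴)/(360LEI) = -7·(7·4⁴-30·4²·(4/5)²+15·(4/5)⁴)/(360·4·20000) = -1274/3515625 rad
Load 2 — applied couple M₀=4 kN·m at a=1 m (b=L-a=3):
  θ_2 = (M₀x²/(2L)+C₁)/EI  [x≤a] with C₁=M₀(3b²-L²)/(6L)=11/6 = (4·(4/5)²/(2·4)+(11/6))/20000 = 323/3000000 rad
Load 3 — uniform load w=18 kN/m over full span:
  θ_3 = -w(L³-6Lx²+4x³)/(24EI) = -18·(4³-6·4·(4/5)²+4·(4/5)³)/(24·20000) = -297/156250 rad
Superposition: θ = Σ θ_i = -484991/225000000 rad ≈ -0.002156 rad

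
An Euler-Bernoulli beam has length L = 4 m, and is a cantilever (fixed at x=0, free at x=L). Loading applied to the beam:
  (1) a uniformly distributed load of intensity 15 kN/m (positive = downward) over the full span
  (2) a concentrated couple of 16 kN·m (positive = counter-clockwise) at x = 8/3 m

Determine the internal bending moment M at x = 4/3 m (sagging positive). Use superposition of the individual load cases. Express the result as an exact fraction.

M(4/3) = -112/3 kN·m

Load 1 — uniform load w=15 kN/m over full span:
  M_1 = -w(L-x)²/2 = -15·(4-(4/3))²/2 = -160/3 kN·m
Load 2 — applied couple M₀=16 kN·m at a=8/3 m (b=L-a=4/3):
  M_2 = M₀  [x≤a] = 16 = 16 kN·m
Superposition: M = Σ M_i = -112/3 kN·m ≈ -37.333333 kN·m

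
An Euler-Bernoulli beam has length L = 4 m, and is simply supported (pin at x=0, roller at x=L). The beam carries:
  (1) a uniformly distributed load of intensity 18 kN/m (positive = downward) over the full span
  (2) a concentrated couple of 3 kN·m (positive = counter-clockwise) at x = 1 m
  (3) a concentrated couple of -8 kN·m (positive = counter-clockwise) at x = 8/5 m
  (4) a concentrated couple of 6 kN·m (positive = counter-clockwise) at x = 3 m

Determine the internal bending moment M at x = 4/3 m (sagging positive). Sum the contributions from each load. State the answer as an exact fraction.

M(4/3) = 88/3 kN·m

Load 1 — uniform load w=18 kN/m over full span:
  M_1 = wx(L-x)/2 = 18·(4/3)·(4-(4/3))/2 = 32 kN·m
Load 2 — applied couple M₀=3 kN·m at a=1 m (b=L-a=3):
  M_2 = M₀x/L - M₀  [x>a] = 3·(4/3)/4 - 3 = -2 kN·m
Load 3 — applied couple M₀=-8 kN·m at a=8/5 m (b=L-a=12/5):
  M_3 = M₀x/L  [x≤a] = (-8)·(4/3)/4 = -8/3 kN·m
Load 4 — applied couple M₀=6 kN·m at a=3 m (b=L-a=1):
  M_4 = M₀x/L  [x≤a] = 6·(4/3)/4 = 2 kN·m
Superposition: M = Σ M_i = 88/3 kN·m ≈ 29.333333 kN·m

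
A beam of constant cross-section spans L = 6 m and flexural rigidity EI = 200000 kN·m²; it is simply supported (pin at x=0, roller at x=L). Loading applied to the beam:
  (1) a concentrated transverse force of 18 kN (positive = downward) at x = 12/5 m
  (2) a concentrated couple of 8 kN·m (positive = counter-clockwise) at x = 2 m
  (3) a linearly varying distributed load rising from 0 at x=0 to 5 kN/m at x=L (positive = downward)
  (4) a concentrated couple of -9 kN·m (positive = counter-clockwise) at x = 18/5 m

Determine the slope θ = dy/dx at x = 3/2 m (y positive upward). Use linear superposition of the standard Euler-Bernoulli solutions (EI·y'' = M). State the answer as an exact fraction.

Load 1 — point force P=18 kN at a=12/5 m (b=L-a=18/5):
  θ_1 = -Pb(L²-b²-3x²)/(6LEI)  [x≤a] = -18·(18/5)·(6²-(18/5)²-3·(3/2)²)/(6·6·200000) = -14661/100000000 rad
Load 2 — applied couple M₀=8 kN·m at a=2 m (b=L-a=4):
  θ_2 = (M₀x²/(2L)+C₁)/EI  [x≤a] with C₁=M₀(3b²-L²)/(6L)=8/3 = (8·(3/2)²/(2·6)+(8/3))/200000 = 1/48000 rad
Load 3 — triangular load w₀=5 kN/m (0→w₀ over full span):
  θ_3 = -w₀(7L⁴-30L²x²+15x⁴)/(360LEI) = -5·(7·6⁴-30·6²·(3/2)²+15·(3/2)⁴)/(360·6·200000) = -3981/51200000 rad
Load 4 — applied couple M₀=-9 kN·m at a=18/5 m (b=L-a=12/5):
  θ_4 = (M₀x²/(2L)+C₁)/EI  [x≤a] with C₁=M₀(3b²-L²)/(6L)=117/25 = ((-9)·(3/2)²/(2·6)+(117/25))/200000 = 1197/80000000 rad
Superposition: θ = Σ θ_i = -3620507/19200000000 rad ≈ -0.000189 rad

θ(3/2) = -3620507/19200000000 rad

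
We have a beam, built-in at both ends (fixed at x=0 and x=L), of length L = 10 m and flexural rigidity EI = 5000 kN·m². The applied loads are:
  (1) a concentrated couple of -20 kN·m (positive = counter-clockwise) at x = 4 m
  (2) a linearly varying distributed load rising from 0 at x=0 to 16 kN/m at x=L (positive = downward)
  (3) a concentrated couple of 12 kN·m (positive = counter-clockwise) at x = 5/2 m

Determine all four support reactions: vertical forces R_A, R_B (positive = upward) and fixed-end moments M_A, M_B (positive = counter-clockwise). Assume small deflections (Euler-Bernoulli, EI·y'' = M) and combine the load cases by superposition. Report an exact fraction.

R_A = 2247/100 kN, M_A = 2921/60 kN·m, R_B = 5753/100 kN, M_B = -1653/20 kN·m

Load 1 — applied couple M₀=-20 kN·m at a=4 m (b=L-a=6):
  R_A = 6M₀ab/L³ = 6·(-20)·4·6/10³ = -72/25 kN
  M_A = M₀b(2a-b)/L² = (-20)·6·(2·4-6)/10² = -12/5 kN·m
  R_B = -6M₀ab/L³ = -6·(-20)·4·6/10³ = 72/25 kN
  M_B = M₀a(2b-a)/L² = (-20)·4·(2·6-4)/10² = -32/5 kN·m
Load 2 — triangular load w₀=16 kN/m (0→w₀ over full span):
  R_A = 3w₀L/20 = 3·16·10/20 = 24 kN
  M_A = w₀L²/30 = 16·10²/30 = 160/3 kN·m
  R_B = 7w₀L/20 = 7·16·10/20 = 56 kN
  M_B = -w₀L²/20 = -16·10²/20 = -80 kN·m
Load 3 — applied couple M₀=12 kN·m at a=5/2 m (b=L-a=15/2):
  R_A = 6M₀ab/L³ = 6·12·(5/2)·(15/2)/10³ = 27/20 kN
  M_A = M₀b(2a-b)/L² = 12·(15/2)·(2·(5/2)-(15/2))/10² = -9/4 kN·m
  R_B = -6M₀ab/L³ = -6·12·(5/2)·(15/2)/10³ = -27/20 kN
  M_B = M₀a(2b-a)/L² = 12·(5/2)·(2·(15/2)-(5/2))/10² = 15/4 kN·m
Superposition: R_A = 2247/100 kN, M_A = 2921/60 kN·m, R_B = 5753/100 kN, M_B = -1653/20 kN·m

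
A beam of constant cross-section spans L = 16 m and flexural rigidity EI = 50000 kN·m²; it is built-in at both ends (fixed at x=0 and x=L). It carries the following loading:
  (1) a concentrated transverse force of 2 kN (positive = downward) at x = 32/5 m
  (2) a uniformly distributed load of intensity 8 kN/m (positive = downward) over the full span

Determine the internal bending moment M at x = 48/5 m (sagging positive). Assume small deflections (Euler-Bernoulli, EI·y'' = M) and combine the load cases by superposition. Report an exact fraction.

Load 1 — point force P=2 kN at a=32/5 m (b=L-a=48/5):
  M_1 = Pa²(a+3b)(L-x)/L³ - Pa²b/L²  [x>a] = 2·(32/5)²·((32/5)+3·(48/5))·(16-(48/5))/16³ - 2·(32/5)²·(48/5)/16² = 896/625 kN·m
Load 2 — uniform load w=8 kN/m over full span:
  M_2 = wLx/2 - wL²/12 - wx²/2 = 8·16·(48/5)/2 - 8·16²/12 - 8·(48/5)²/2 = 5632/75 kN·m
Superposition: M = Σ M_i = 143488/1875 kN·m ≈ 76.526933 kN·m

M(48/5) = 143488/1875 kN·m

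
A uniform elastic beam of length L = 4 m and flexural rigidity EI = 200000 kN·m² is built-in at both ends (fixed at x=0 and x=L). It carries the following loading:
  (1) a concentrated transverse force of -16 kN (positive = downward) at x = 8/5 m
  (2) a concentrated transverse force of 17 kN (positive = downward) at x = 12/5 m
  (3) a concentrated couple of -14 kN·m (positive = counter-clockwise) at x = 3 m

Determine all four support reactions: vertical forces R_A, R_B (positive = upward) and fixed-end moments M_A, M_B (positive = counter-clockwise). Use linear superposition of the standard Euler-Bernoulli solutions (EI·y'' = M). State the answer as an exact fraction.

Load 1 — point force P=-16 kN at a=8/5 m (b=L-a=12/5):
  R_A = Pb²(3a+b)/L³ = (-16)·(12/5)²·(3·(8/5)+(12/5))/4³ = -1296/125 kN
  M_A = Pab²/L² = (-16)·(8/5)·(12/5)²/4² = -1152/125 kN·m
  R_B = Pa²(a+3b)/L³ = (-16)·(8/5)²·((8/5)+3·(12/5))/4³ = -704/125 kN
  M_B = -Pa²b/L² = -(-16)·(8/5)²·(12/5)/4² = 768/125 kN·m
Load 2 — point force P=17 kN at a=12/5 m (b=L-a=8/5):
  R_A = Pb²(3a+b)/L³ = 17·(8/5)²·(3·(12/5)+(8/5))/4³ = 748/125 kN
  M_A = Pab²/L² = 17·(12/5)·(8/5)²/4² = 816/125 kN·m
  R_B = Pa²(a+3b)/L³ = 17·(12/5)²·((12/5)+3·(8/5))/4³ = 1377/125 kN
  M_B = -Pa²b/L² = -17·(12/5)²·(8/5)/4² = -1224/125 kN·m
Load 3 — applied couple M₀=-14 kN·m at a=3 m (b=L-a=1):
  R_A = 6M₀ab/L³ = 6·(-14)·3·1/4³ = -63/16 kN
  M_A = M₀b(2a-b)/L² = (-14)·1·(2·3-1)/4² = -35/8 kN·m
  R_B = -6M₀ab/L³ = -6·(-14)·3·1/4³ = 63/16 kN
  M_B = M₀a(2b-a)/L² = (-14)·3·(2·1-3)/4² = 21/8 kN·m
Superposition: R_A = -16643/2000 kN, M_A = -7063/1000 kN·m, R_B = 18643/2000 kN, M_B = -1023/1000 kN·m

R_A = -16643/2000 kN, M_A = -7063/1000 kN·m, R_B = 18643/2000 kN, M_B = -1023/1000 kN·m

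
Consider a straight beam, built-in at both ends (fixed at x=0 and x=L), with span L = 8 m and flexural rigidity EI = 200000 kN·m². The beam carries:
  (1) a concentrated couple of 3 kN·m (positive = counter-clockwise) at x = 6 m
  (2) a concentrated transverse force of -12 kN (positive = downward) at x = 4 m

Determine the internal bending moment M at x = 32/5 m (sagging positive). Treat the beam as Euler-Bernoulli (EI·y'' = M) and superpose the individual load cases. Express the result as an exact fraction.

M(32/5) = 93/80 kN·m

Load 1 — applied couple M₀=3 kN·m at a=6 m (b=L-a=2):
  M_1 = R_Ax - M_A - M₀  [x>a] with R_A=27/64, M_A=15/16 = (27/64)·(32/5) - (15/16) - 3 = -99/80 kN·m
Load 2 — point force P=-12 kN at a=4 m (b=L-a=4):
  M_2 = Pa²(a+3b)(L-x)/L³ - Pa²b/L²  [x>a] = (-12)·4²·(4+3·4)·(8-(32/5))/8³ - (-12)·4²·4/8² = 12/5 kN·m
Superposition: M = Σ M_i = 93/80 kN·m ≈ 1.162500 kN·m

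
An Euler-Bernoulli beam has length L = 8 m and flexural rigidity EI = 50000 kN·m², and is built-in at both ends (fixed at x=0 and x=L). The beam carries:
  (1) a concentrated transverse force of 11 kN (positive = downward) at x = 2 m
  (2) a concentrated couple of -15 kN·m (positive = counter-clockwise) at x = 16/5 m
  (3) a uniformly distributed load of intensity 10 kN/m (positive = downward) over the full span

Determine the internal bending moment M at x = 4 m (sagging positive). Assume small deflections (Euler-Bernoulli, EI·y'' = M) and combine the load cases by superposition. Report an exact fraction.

M(4) = 425/12 kN·m

Load 1 — point force P=11 kN at a=2 m (b=L-a=6):
  M_1 = Pa²(a+3b)(L-x)/L³ - Pa²b/L²  [x>a] = 11·2²·(2+3·6)·(8-4)/8³ - 11·2²·6/8² = 11/4 kN·m
Load 2 — applied couple M₀=-15 kN·m at a=16/5 m (b=L-a=24/5):
  M_2 = R_Ax - M_A - M₀  [x>a] with R_A=-27/10, M_A=-9/5 = (-27/10)·4 - (-9/5) - (-15) = 6 kN·m
Load 3 — uniform load w=10 kN/m over full span:
  M_3 = wLx/2 - wL²/12 - wx²/2 = 10·8·4/2 - 10·8²/12 - 10·4²/2 = 80/3 kN·m
Superposition: M = Σ M_i = 425/12 kN·m ≈ 35.416667 kN·m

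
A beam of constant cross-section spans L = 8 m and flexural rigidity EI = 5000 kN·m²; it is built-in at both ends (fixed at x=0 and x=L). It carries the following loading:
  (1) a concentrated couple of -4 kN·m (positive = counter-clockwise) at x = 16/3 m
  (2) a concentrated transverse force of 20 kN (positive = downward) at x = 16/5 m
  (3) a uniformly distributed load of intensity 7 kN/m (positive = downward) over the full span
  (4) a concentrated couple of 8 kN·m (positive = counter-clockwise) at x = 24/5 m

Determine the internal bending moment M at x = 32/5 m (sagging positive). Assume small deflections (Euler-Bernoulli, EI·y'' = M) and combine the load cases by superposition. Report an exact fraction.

M(32/5) = -88/15 kN·m

Load 1 — applied couple M₀=-4 kN·m at a=16/3 m (b=L-a=8/3):
  M_1 = R_Ax - M_A - M₀  [x>a] with R_A=-2/3, M_A=-4/3 = (-2/3)·(32/5) - (-4/3) - (-4) = 16/15 kN·m
Load 2 — point force P=20 kN at a=16/5 m (b=L-a=24/5):
  M_2 = Pa²(a+3b)(L-x)/L³ - Pa²b/L²  [x>a] = 20·(16/5)²·((16/5)+3·(24/5))·(8-(32/5))/8³ - 20·(16/5)²·(24/5)/8² = -512/125 kN·m
Load 3 — uniform load w=7 kN/m over full span:
  M_3 = wLx/2 - wL²/12 - wx²/2 = 7·8·(32/5)/2 - 7·8²/12 - 7·(32/5)²/2 = -112/75 kN·m
Load 4 — applied couple M₀=8 kN·m at a=24/5 m (b=L-a=16/5):
  M_4 = R_Ax - M_A - M₀  [x>a] with R_A=36/25, M_A=64/25 = (36/25)·(32/5) - (64/25) - 8 = -168/125 kN·m
Superposition: M = Σ M_i = -88/15 kN·m ≈ -5.866667 kN·m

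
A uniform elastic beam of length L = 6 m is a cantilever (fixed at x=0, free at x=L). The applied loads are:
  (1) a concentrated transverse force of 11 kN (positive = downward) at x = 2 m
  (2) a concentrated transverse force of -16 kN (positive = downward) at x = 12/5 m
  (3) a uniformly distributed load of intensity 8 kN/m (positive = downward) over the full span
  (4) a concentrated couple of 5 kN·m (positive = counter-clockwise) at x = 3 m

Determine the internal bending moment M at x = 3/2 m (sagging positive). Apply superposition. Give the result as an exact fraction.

M(3/2) = -671/10 kN·m

Load 1 — point force P=11 kN at a=2 m (b=L-a=4):
  M_1 = -P(a-x)  [x≤a] = -11·(2-(3/2)) = -11/2 kN·m
Load 2 — point force P=-16 kN at a=12/5 m (b=L-a=18/5):
  M_2 = -P(a-x)  [x≤a] = -(-16)·((12/5)-(3/2)) = 72/5 kN·m
Load 3 — uniform load w=8 kN/m over full span:
  M_3 = -w(L-x)²/2 = -8·(6-(3/2))²/2 = -81 kN·m
Load 4 — applied couple M₀=5 kN·m at a=3 m (b=L-a=3):
  M_4 = M₀  [x≤a] = 5 = 5 kN·m
Superposition: M = Σ M_i = -671/10 kN·m ≈ -67.100000 kN·m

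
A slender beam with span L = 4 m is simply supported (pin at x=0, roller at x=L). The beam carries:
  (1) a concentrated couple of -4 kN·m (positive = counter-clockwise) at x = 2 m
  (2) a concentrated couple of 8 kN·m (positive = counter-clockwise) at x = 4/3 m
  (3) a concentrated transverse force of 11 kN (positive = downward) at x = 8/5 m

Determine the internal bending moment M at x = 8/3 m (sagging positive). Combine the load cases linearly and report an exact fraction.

Load 1 — applied couple M₀=-4 kN·m at a=2 m (b=L-a=2):
  M_1 = M₀x/L - M₀  [x>a] = (-4)·(8/3)/4 - (-4) = 4/3 kN·m
Load 2 — applied couple M₀=8 kN·m at a=4/3 m (b=L-a=8/3):
  M_2 = M₀x/L - M₀  [x>a] = 8·(8/3)/4 - 8 = -8/3 kN·m
Load 3 — point force P=11 kN at a=8/5 m (b=L-a=12/5):
  M_3 = Pa(L-x)/L  [x>a] = 11·(8/5)·(4-(8/3))/4 = 88/15 kN·m
Superposition: M = Σ M_i = 68/15 kN·m ≈ 4.533333 kN·m

M(8/3) = 68/15 kN·m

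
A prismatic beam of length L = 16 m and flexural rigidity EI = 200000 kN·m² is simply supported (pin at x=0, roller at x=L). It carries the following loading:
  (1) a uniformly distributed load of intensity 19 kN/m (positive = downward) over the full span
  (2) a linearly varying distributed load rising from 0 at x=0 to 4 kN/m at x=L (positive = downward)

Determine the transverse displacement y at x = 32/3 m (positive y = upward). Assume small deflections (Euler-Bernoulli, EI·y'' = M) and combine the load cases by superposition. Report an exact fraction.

y(32/3) = -35584/455625 m

Load 1 — uniform load w=19 kN/m over full span:
  y_1 = -wx(L³-2Lx²+x³)/(24EI) = -19·(32/3)·(16³-2·16·(32/3)²+(32/3)³)/(24·200000) = -53504/759375 m
Load 2 — triangular load w₀=4 kN/m (0→w₀ over full span):
  y_2 = -w₀x(7L⁴-10L²x²+3x⁴)/(360LEI) = -4·(32/3)·(7·16⁴-10·16²·(32/3)²+3·(32/3)⁴)/(360·16·200000) = -17408/2278125 m
Superposition: y = Σ y_i = -35584/455625 m ≈ -0.078099 m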